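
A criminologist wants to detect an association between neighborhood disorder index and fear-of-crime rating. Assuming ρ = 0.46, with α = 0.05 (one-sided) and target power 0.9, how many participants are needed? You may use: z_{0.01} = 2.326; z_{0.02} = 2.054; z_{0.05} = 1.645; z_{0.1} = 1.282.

Fisher's z: C = ½·ln((1+r)/(1−r)) = ½·ln(2.7037) = 0.4973.
n = ((z_{α} + z_β)/C)² + 3.
(1.645 + 1.282) / 0.4973 = 2.927 / 0.4973 = 5.886.
n = 5.886² + 3 = 34.64 + 3 = 37.6.
Round up.

n = 38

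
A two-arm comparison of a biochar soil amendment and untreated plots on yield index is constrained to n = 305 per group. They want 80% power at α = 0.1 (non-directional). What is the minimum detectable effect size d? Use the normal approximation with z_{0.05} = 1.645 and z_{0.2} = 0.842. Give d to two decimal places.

For two independent groups of n = 305 each: d_min = (z_{α/2} + z_β)·√(2/n).
z-sum = 1.645 + 0.842 = 2.487.
d_min = 2.487 × √(2/305) = 2.487 × 0.0810 = 0.201.

d_min ≈ 0.20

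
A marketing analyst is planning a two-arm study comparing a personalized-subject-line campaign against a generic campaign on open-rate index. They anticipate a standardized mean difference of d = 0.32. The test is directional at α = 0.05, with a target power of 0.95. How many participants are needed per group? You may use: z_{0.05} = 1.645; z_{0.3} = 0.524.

n = 212 per group

For two independent groups with equal n: n = 2·((z_{α} + z_β) / d)².
z_{α} + z_β = 1.645 + 1.645 = 3.290.
n = 2 × (3.290 / 0.32)² = 2 × 10.281² = 2 × 105.70 = 211.4.
Round up to the next whole participant.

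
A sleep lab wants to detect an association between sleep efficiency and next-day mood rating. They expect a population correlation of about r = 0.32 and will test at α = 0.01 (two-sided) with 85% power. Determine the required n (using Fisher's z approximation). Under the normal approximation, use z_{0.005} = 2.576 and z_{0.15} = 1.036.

n = 122

Fisher's z: C = ½·ln((1+r)/(1−r)) = ½·ln(1.9412) = 0.3316.
n = ((z_{α/2} + z_β)/C)² + 3.
(2.576 + 1.036) / 0.3316 = 3.612 / 0.3316 = 10.893.
n = 10.893² + 3 = 118.65 + 3 = 121.6.
Round up.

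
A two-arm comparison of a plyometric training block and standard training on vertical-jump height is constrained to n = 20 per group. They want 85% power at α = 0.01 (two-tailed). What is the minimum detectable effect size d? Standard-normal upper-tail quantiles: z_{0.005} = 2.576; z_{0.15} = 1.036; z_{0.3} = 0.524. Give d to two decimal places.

d_min ≈ 1.14

For two independent groups of n = 20 each: d_min = (z_{α/2} + z_β)·√(2/n).
z-sum = 2.576 + 1.036 = 3.612.
d_min = 3.612 × √(2/20) = 3.612 × 0.3162 = 1.142.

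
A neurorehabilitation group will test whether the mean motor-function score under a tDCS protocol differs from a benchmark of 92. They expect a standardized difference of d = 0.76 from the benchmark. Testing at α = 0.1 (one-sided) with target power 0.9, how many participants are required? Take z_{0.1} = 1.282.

n = 12

For a one-sample test: n = ((z_{α} + z_β) / d)².
z_{α} + z_β = 1.282 + 1.282 = 2.564.
n = (2.564 / 0.76)² = 3.374² = 11.38.
Round up.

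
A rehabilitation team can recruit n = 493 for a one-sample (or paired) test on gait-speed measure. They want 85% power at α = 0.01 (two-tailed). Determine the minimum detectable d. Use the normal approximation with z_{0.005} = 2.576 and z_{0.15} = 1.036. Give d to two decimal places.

For a single sample (or paired design) of n = 493: d_min = (z_{α/2} + z_β)/√n.
z-sum = 2.576 + 1.036 = 3.612.
d_min = 3.612 / √493 = 3.612 / 22.204 = 0.163.

d_min ≈ 0.16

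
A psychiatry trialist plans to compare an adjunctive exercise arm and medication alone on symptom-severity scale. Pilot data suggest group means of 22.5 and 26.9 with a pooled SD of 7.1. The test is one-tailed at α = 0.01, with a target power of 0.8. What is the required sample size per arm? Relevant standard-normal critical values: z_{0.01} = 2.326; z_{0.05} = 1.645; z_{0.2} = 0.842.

Cohen's d = |M₁ − M₂| / SD_pooled = |22.5 − 26.9| / 7.1 = 4.4 / 7.1 = 0.620.
For two independent groups with equal n: n = 2·((z_{α} + z_β) / d)².
z_{α} + z_β = 2.326 + 0.842 = 3.168.
n = 2 × (3.168 / 0.620)² = 2 × 5.110² = 2 × 26.11 = 52.2.
Round up to the next whole participant.

n = 53 per group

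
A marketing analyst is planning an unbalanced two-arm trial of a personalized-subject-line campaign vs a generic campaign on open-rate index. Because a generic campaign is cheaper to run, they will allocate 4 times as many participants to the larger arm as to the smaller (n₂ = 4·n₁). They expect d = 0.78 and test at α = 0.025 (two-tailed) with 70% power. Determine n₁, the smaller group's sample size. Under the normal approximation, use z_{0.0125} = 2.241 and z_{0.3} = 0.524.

n₁ = 16

With allocation ratio k = n₂/n₁ = 4, Var(x̄₁−x̄₂) = σ²(1/n₁ + 1/(k·n₁)) = σ²·(k+1)/(k·n₁).
So n₁ = (1 + 1/k)·((z_{α/2} + z_β)/d)² = 1.250 × (2.765/0.78)².
n₁ = 1.250 × 12.57 = 15.7.
Round up: n₁ = 16, giving n₂ = 4 × 16 = 64.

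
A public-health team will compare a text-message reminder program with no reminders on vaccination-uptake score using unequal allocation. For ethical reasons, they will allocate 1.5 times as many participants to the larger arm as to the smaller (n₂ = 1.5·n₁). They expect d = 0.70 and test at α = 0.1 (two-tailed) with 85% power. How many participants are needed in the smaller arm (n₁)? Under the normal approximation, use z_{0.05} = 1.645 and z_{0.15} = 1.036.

With allocation ratio k = n₂/n₁ = 1.5, Var(x̄₁−x̄₂) = σ²(1/n₁ + 1/(k·n₁)) = σ²·(k+1)/(k·n₁).
So n₁ = (1 + 1/k)·((z_{α/2} + z_β)/d)² = 1.667 × (2.681/0.70)².
n₁ = 1.667 × 14.67 = 24.4.
Round up: n₁ = 25, giving n₂ = ⌈1.5 × 25⌉ = ⌈37.5⌉ = 38.

n₁ = 25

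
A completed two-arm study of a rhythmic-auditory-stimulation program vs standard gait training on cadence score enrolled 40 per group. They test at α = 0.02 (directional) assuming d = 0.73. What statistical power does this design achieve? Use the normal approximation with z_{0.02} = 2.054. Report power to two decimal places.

For two equal groups, power = Φ(d·√(n/2) − z_{α}).
d·√(n/2) = 0.73 × √(40/2) = 0.73 × 4.472 = 3.265.
z_β = 3.265 − 2.054 = 1.211.
Power = Φ(1.211) = 0.887.

power ≈ 0.89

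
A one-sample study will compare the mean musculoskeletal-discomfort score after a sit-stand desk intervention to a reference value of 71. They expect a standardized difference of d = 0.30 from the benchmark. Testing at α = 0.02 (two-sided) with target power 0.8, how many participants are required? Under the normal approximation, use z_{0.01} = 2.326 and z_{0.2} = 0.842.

n = 112

For a one-sample test: n = ((z_{α/2} + z_β) / d)².
z_{α/2} + z_β = 2.326 + 0.842 = 3.168.
n = (3.168 / 0.30)² = 10.560² = 111.51.
Round up.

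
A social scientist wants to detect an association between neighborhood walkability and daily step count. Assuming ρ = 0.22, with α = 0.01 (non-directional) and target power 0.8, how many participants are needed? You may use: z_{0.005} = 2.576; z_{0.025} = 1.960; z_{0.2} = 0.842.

n = 237

Fisher's z: C = ½·ln((1+r)/(1−r)) = ½·ln(1.5641) = 0.2237.
n = ((z_{α/2} + z_β)/C)² + 3.
(2.576 + 0.842) / 0.2237 = 3.418 / 0.2237 = 15.279.
n = 15.279² + 3 = 233.46 + 3 = 236.5.
Round up.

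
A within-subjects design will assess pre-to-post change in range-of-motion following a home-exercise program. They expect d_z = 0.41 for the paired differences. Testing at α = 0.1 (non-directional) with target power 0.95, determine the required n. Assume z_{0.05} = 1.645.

n = 65 pairs

For a paired (one-sample on differences) test: n = ((z_{α/2} + z_β) / d)².
z_{α/2} + z_β = 1.645 + 1.645 = 3.290.
n = (3.290 / 0.41)² = 8.024² = 64.39.
Round up.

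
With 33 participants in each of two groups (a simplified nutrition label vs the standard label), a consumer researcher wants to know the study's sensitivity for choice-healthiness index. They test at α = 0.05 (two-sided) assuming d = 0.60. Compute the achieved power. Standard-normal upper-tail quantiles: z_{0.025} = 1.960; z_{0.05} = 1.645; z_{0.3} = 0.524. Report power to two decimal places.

power ≈ 0.68

For two equal groups, power = Φ(d·√(n/2) − z_{α/2}).
d·√(n/2) = 0.60 × √(33/2) = 0.60 × 4.062 = 2.437.
z_β = 2.437 − 1.960 = 0.477.
Power = Φ(0.477) = 0.683.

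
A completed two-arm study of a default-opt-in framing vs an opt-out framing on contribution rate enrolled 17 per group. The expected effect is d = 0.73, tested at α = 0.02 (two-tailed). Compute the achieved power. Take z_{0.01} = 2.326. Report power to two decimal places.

power ≈ 0.42

For two equal groups, power = Φ(d·√(n/2) − z_{α/2}).
d·√(n/2) = 0.73 × √(17/2) = 0.73 × 2.915 = 2.128.
z_β = 2.128 − 2.326 = -0.198.
Power = Φ(-0.198) = 0.422.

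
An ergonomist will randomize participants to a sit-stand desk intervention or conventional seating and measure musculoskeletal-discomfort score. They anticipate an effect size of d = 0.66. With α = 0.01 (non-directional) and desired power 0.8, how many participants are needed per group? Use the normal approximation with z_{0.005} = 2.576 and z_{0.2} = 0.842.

For two independent groups with equal n: n = 2·((z_{α/2} + z_β) / d)².
z_{α/2} + z_β = 2.576 + 0.842 = 3.418.
n = 2 × (3.418 / 0.66)² = 2 × 5.179² = 2 × 26.82 = 53.6.
Round up to the next whole participant.

n = 54 per group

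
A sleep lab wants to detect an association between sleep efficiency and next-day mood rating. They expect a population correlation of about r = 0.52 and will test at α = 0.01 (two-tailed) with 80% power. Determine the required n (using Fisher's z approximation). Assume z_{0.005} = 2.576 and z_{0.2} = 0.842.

n = 39

Fisher's z: C = ½·ln((1+r)/(1−r)) = ½·ln(3.1667) = 0.5763.
n = ((z_{α/2} + z_β)/C)² + 3.
(2.576 + 0.842) / 0.5763 = 3.418 / 0.5763 = 5.931.
n = 5.931² + 3 = 35.18 + 3 = 38.2.
Round up.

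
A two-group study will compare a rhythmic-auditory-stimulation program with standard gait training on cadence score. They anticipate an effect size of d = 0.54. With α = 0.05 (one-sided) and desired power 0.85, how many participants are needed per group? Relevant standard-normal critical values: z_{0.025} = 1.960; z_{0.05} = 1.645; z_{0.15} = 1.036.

n = 50 per group

For two independent groups with equal n: n = 2·((z_{α} + z_β) / d)².
z_{α} + z_β = 1.645 + 1.036 = 2.681.
n = 2 × (2.681 / 0.54)² = 2 × 4.965² = 2 × 24.65 = 49.3.
Round up to the next whole participant.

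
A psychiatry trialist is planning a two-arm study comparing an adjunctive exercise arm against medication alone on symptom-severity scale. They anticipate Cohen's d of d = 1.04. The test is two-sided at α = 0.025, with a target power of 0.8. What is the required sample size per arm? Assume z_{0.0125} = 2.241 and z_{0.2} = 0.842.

For two independent groups with equal n: n = 2·((z_{α/2} + z_β) / d)².
z_{α/2} + z_β = 2.241 + 0.842 = 3.083.
n = 2 × (3.083 / 1.04)² = 2 × 2.964² = 2 × 8.79 = 17.6.
Round up to the next whole participant.

n = 18 per group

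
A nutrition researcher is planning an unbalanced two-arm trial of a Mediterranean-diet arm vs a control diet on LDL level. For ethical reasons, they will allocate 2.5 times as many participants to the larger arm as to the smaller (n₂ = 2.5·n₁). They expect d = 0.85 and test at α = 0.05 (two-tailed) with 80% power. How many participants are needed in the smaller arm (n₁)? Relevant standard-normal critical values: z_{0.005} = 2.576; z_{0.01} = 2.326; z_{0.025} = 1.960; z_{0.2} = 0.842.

n₁ = 16

With allocation ratio k = n₂/n₁ = 2.5, Var(x̄₁−x̄₂) = σ²(1/n₁ + 1/(k·n₁)) = σ²·(k+1)/(k·n₁).
So n₁ = (1 + 1/k)·((z_{α/2} + z_β)/d)² = 1.400 × (2.802/0.85)².
n₁ = 1.400 × 10.87 = 15.2.
Round up: n₁ = 16, giving n₂ = 2.5 × 16 = 40.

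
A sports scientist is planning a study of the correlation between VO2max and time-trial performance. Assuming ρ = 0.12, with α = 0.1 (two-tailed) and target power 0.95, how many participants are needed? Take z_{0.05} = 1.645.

n = 748

Fisher's z: C = ½·ln((1+r)/(1−r)) = ½·ln(1.2727) = 0.1206.
n = ((z_{α/2} + z_β)/C)² + 3.
(1.645 + 1.645) / 0.1206 = 3.290 / 0.1206 = 27.280.
n = 27.280² + 3 = 744.21 + 3 = 747.2.
Round up.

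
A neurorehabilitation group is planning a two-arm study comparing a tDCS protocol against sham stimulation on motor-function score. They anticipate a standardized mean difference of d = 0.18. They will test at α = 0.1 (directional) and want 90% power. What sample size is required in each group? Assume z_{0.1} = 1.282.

For two independent groups with equal n: n = 2·((z_{α} + z_β) / d)².
z_{α} + z_β = 1.282 + 1.282 = 2.564.
n = 2 × (2.564 / 0.18)² = 2 × 14.244² = 2 × 202.90 = 405.8.
Round up to the next whole participant.

n = 406 per group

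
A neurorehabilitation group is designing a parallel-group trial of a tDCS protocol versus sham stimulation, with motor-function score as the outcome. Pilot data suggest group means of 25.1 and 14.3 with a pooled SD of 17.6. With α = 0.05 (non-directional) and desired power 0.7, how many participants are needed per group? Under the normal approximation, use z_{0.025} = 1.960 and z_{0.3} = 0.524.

Cohen's d = |M₁ − M₂| / SD_pooled = |25.1 − 14.3| / 17.6 = 10.8 / 17.6 = 0.614.
For two independent groups with equal n: n = 2·((z_{α/2} + z_β) / d)².
z_{α/2} + z_β = 1.960 + 0.524 = 2.484.
n = 2 × (2.484 / 0.614)² = 2 × 4.046² = 2 × 16.37 = 32.7.
Round up to the next whole participant.

n = 33 per group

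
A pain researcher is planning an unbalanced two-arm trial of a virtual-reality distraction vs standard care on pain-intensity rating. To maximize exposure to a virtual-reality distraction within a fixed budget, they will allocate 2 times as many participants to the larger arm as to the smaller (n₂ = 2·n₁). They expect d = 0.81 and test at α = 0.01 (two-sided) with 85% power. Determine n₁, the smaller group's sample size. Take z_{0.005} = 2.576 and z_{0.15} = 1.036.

n₁ = 30

With allocation ratio k = n₂/n₁ = 2, Var(x̄₁−x̄₂) = σ²(1/n₁ + 1/(k·n₁)) = σ²·(k+1)/(k·n₁).
So n₁ = (1 + 1/k)·((z_{α/2} + z_β)/d)² = 1.500 × (3.612/0.81)².
n₁ = 1.500 × 19.88 = 29.8.
Round up: n₁ = 30, giving n₂ = 2 × 30 = 60.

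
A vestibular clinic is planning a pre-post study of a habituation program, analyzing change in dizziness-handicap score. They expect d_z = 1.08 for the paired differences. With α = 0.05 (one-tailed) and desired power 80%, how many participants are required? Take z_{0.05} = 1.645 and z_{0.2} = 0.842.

n = 6 pairs

For a paired (one-sample on differences) test: n = ((z_{α} + z_β) / d)².
z_{α} + z_β = 1.645 + 0.842 = 2.487.
n = (2.487 / 1.08)² = 2.303² = 5.30.
Round up.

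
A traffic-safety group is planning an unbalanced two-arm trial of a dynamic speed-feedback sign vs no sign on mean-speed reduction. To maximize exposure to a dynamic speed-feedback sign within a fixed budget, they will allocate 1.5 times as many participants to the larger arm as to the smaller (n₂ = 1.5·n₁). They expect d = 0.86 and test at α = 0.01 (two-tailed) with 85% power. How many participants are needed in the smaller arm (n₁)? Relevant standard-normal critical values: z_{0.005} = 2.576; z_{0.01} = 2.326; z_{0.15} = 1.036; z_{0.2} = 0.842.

n₁ = 30

With allocation ratio k = n₂/n₁ = 1.5, Var(x̄₁−x̄₂) = σ²(1/n₁ + 1/(k·n₁)) = σ²·(k+1)/(k·n₁).
So n₁ = (1 + 1/k)·((z_{α/2} + z_β)/d)² = 1.667 × (3.612/0.86)².
n₁ = 1.667 × 17.64 = 29.4.
Round up: n₁ = 30, giving n₂ = 1.5 × 30 = 45.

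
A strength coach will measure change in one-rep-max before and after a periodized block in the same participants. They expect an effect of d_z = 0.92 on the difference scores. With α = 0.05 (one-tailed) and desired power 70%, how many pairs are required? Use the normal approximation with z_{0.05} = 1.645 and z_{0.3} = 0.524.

n = 6 pairs

For a paired (one-sample on differences) test: n = ((z_{α} + z_β) / d)².
z_{α} + z_β = 1.645 + 0.524 = 2.169.
n = (2.169 / 0.92)² = 2.358² = 5.56.
Round up.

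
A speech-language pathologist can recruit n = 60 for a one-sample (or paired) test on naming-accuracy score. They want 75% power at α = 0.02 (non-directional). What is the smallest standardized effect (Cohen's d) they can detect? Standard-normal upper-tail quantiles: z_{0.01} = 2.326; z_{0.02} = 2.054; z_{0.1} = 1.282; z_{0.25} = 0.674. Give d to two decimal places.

d_min ≈ 0.39

For a single sample (or paired design) of n = 60: d_min = (z_{α/2} + z_β)/√n.
z-sum = 2.326 + 0.674 = 3.000.
d_min = 3.000 / √60 = 3.000 / 7.746 = 0.387.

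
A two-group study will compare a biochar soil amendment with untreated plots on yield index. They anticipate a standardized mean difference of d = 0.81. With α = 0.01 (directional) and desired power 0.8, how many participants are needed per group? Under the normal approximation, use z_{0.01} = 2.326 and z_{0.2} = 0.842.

n = 31 per group

For two independent groups with equal n: n = 2·((z_{α} + z_β) / d)².
z_{α} + z_β = 2.326 + 0.842 = 3.168.
n = 2 × (3.168 / 0.81)² = 2 × 3.911² = 2 × 15.30 = 30.6.
Round up to the next whole participant.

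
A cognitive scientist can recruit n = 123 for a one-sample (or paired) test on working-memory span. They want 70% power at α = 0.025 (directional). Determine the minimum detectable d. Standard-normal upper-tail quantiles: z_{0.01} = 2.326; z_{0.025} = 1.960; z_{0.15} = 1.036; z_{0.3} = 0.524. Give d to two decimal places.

d_min ≈ 0.22

For a single sample (or paired design) of n = 123: d_min = (z_{α} + z_β)/√n.
z-sum = 1.960 + 0.524 = 2.484.
d_min = 2.484 / √123 = 2.484 / 11.091 = 0.224.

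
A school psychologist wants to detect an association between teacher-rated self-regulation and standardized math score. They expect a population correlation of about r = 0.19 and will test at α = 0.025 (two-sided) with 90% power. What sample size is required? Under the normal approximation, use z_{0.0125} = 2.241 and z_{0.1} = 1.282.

n = 339

Fisher's z: C = ½·ln((1+r)/(1−r)) = ½·ln(1.4691) = 0.1923.
n = ((z_{α/2} + z_β)/C)² + 3.
(2.241 + 1.282) / 0.1923 = 3.523 / 0.1923 = 18.320.
n = 18.320² + 3 = 335.63 + 3 = 338.6.
Round up.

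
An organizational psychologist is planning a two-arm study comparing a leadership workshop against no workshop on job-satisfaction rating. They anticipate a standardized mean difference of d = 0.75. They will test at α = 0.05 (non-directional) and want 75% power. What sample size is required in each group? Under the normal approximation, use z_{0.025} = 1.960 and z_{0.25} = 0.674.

For two independent groups with equal n: n = 2·((z_{α/2} + z_β) / d)².
z_{α/2} + z_β = 1.960 + 0.674 = 2.634.
n = 2 × (2.634 / 0.75)² = 2 × 3.512² = 2 × 12.33 = 24.7.
Round up to the next whole participant.

n = 25 per group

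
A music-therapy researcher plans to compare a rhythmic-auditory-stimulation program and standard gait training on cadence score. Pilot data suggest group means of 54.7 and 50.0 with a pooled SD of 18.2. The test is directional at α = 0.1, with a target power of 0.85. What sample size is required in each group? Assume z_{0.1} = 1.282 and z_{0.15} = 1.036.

n = 162 per group

Cohen's d = |M₁ − M₂| / SD_pooled = |54.7 − 50.0| / 18.2 = 4.7 / 18.2 = 0.258.
For two independent groups with equal n: n = 2·((z_{α} + z_β) / d)².
z_{α} + z_β = 1.282 + 1.036 = 2.318.
n = 2 × (2.318 / 0.258)² = 2 × 8.984² = 2 × 80.72 = 161.4.
Round up to the next whole participant.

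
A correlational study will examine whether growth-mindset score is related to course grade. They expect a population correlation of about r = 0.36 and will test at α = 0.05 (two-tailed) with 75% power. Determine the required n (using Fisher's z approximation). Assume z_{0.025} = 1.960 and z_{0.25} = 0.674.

Fisher's z: C = ½·ln((1+r)/(1−r)) = ½·ln(2.1250) = 0.3769.
n = ((z_{α/2} + z_β)/C)² + 3.
(1.960 + 0.674) / 0.3769 = 2.634 / 0.3769 = 6.989.
n = 6.989² + 3 = 48.84 + 3 = 51.8.
Round up.

n = 52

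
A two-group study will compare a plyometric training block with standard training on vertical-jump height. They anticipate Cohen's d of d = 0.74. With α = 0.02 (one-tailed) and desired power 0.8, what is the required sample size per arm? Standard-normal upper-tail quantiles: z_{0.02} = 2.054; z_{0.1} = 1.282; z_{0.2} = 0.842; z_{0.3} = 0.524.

n = 31 per group

For two independent groups with equal n: n = 2·((z_{α} + z_β) / d)².
z_{α} + z_β = 2.054 + 0.842 = 2.896.
n = 2 × (2.896 / 0.74)² = 2 × 3.914² = 2 × 15.32 = 30.6.
Round up to the next whole participant.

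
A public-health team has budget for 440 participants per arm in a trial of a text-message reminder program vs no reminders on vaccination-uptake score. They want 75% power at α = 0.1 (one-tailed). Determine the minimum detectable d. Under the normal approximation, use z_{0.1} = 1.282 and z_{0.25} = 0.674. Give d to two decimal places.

d_min ≈ 0.13

For two independent groups of n = 440 each: d_min = (z_{α} + z_β)·√(2/n).
z-sum = 1.282 + 0.674 = 1.956.
d_min = 1.956 × √(2/440) = 1.956 × 0.0674 = 0.132.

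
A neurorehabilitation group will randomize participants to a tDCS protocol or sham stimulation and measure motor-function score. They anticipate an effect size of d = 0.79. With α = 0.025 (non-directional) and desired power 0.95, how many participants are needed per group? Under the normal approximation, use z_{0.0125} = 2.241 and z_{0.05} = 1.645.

For two independent groups with equal n: n = 2·((z_{α/2} + z_β) / d)².
z_{α/2} + z_β = 2.241 + 1.645 = 3.886.
n = 2 × (3.886 / 0.79)² = 2 × 4.919² = 2 × 24.20 = 48.4.
Round up to the next whole participant.

n = 49 per group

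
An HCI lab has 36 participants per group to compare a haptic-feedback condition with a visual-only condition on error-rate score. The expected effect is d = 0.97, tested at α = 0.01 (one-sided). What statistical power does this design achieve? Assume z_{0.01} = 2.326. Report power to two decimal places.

For two equal groups, power = Φ(d·√(n/2) − z_{α}).
d·√(n/2) = 0.97 × √(36/2) = 0.97 × 4.243 = 4.115.
z_β = 4.115 − 2.326 = 1.789.
Power = Φ(1.789) = 0.963.

power ≈ 0.96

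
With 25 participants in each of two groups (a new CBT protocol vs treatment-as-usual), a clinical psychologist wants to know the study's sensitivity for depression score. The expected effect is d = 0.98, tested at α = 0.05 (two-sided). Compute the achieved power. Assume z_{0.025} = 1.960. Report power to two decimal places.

power ≈ 0.93

For two equal groups, power = Φ(d·√(n/2) − z_{α/2}).
d·√(n/2) = 0.98 × √(25/2) = 0.98 × 3.536 = 3.465.
z_β = 3.465 − 1.960 = 1.505.
Power = Φ(1.505) = 0.934.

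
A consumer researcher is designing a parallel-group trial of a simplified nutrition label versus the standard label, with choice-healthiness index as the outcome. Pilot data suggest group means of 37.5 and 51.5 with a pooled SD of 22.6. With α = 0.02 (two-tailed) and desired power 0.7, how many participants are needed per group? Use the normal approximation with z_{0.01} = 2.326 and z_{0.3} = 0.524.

n = 43 per group

Cohen's d = |M₁ − M₂| / SD_pooled = |37.5 − 51.5| / 22.6 = 14.0 / 22.6 = 0.619.
For two independent groups with equal n: n = 2·((z_{α/2} + z_β) / d)².
z_{α/2} + z_β = 2.326 + 0.524 = 2.850.
n = 2 × (2.850 / 0.619)² = 2 × 4.604² = 2 × 21.20 = 42.4.
Round up to the next whole participant.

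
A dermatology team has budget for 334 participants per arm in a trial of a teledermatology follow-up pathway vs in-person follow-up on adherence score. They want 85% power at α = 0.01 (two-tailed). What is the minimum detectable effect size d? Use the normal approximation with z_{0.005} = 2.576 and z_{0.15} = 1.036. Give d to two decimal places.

d_min ≈ 0.28

For two independent groups of n = 334 each: d_min = (z_{α/2} + z_β)·√(2/n).
z-sum = 2.576 + 1.036 = 3.612.
d_min = 3.612 × √(2/334) = 3.612 × 0.0774 = 0.280.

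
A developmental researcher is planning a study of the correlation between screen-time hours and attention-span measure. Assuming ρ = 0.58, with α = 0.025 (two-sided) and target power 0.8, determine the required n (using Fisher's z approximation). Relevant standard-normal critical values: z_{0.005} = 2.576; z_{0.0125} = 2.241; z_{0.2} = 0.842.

Fisher's z: C = ½·ln((1+r)/(1−r)) = ½·ln(3.7619) = 0.6625.
n = ((z_{α/2} + z_β)/C)² + 3.
(2.241 + 0.842) / 0.6625 = 3.083 / 0.6625 = 4.654.
n = 4.654² + 3 = 21.66 + 3 = 24.7.
Round up.

n = 25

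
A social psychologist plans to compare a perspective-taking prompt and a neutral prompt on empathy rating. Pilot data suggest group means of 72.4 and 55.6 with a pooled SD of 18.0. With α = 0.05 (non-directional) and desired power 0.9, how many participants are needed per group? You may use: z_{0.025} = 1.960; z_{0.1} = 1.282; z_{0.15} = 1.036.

n = 25 per group

Cohen's d = |M₁ − M₂| / SD_pooled = |72.4 − 55.6| / 18.0 = 16.8 / 18.0 = 0.933.
For two independent groups with equal n: n = 2·((z_{α/2} + z_β) / d)².
z_{α/2} + z_β = 1.960 + 1.282 = 3.242.
n = 2 × (3.242 / 0.933)² = 2 × 3.475² = 2 × 12.07 = 24.1.
Round up to the next whole participant.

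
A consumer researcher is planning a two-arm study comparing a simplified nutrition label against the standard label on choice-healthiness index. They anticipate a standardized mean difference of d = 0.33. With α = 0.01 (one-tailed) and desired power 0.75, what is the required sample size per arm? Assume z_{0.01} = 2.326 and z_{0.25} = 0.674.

For two independent groups with equal n: n = 2·((z_{α} + z_β) / d)².
z_{α} + z_β = 2.326 + 0.674 = 3.000.
n = 2 × (3.000 / 0.33)² = 2 × 9.091² = 2 × 82.64 = 165.3.
Round up to the next whole participant.

n = 166 per group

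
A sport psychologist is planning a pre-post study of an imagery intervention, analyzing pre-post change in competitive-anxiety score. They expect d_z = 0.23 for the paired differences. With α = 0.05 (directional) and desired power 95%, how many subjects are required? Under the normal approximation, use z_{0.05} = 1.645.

For a paired (one-sample on differences) test: n = ((z_{α} + z_β) / d)².
z_{α} + z_β = 1.645 + 1.645 = 3.290.
n = (3.290 / 0.23)² = 14.304² = 204.61.
Round up.

n = 205 pairs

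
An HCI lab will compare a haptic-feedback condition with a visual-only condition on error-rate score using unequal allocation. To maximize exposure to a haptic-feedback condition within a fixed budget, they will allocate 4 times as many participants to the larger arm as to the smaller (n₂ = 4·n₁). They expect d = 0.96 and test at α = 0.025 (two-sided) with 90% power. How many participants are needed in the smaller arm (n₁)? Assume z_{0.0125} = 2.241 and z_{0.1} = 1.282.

n₁ = 17

With allocation ratio k = n₂/n₁ = 4, Var(x̄₁−x̄₂) = σ²(1/n₁ + 1/(k·n₁)) = σ²·(k+1)/(k·n₁).
So n₁ = (1 + 1/k)·((z_{α/2} + z_β)/d)² = 1.250 × (3.523/0.96)².
n₁ = 1.250 × 13.47 = 16.8.
Round up: n₁ = 17, giving n₂ = 4 × 17 = 68.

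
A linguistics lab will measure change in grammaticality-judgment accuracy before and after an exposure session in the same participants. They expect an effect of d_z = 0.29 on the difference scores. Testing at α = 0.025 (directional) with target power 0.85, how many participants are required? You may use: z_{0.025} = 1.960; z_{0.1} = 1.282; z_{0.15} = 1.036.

For a paired (one-sample on differences) test: n = ((z_{α} + z_β) / d)².
z_{α} + z_β = 1.960 + 1.036 = 2.996.
n = (2.996 / 0.29)² = 10.331² = 106.73.
Round up.

n = 107 pairs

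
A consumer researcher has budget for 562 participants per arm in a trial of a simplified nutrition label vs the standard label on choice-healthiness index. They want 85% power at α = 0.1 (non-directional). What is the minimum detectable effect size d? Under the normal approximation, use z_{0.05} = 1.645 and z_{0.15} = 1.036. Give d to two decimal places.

d_min ≈ 0.16

For two independent groups of n = 562 each: d_min = (z_{α/2} + z_β)·√(2/n).
z-sum = 1.645 + 1.036 = 2.681.
d_min = 2.681 × √(2/562) = 2.681 × 0.0597 = 0.160.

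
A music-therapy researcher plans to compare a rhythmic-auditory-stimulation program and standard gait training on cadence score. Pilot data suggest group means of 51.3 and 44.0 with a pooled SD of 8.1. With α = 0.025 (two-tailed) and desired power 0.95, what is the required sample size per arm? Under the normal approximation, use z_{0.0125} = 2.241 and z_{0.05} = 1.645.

Cohen's d = |M₁ − M₂| / SD_pooled = |51.3 − 44.0| / 8.1 = 7.3 / 8.1 = 0.901.
For two independent groups with equal n: n = 2·((z_{α/2} + z_β) / d)².
z_{α/2} + z_β = 2.241 + 1.645 = 3.886.
n = 2 × (3.886 / 0.901)² = 2 × 4.313² = 2 × 18.60 = 37.2.
Round up to the next whole participant.

n = 38 per group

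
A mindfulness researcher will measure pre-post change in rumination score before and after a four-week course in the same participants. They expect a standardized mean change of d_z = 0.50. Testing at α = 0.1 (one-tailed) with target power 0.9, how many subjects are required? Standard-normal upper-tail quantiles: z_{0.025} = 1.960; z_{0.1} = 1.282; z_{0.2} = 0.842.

n = 27 pairs

For a paired (one-sample on differences) test: n = ((z_{α} + z_β) / d)².
z_{α} + z_β = 1.282 + 1.282 = 2.564.
n = (2.564 / 0.50)² = 5.128² = 26.30.
Round up.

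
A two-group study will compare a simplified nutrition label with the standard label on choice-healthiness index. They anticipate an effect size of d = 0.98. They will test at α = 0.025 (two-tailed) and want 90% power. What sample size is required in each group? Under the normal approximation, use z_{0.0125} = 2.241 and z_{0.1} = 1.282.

n = 26 per group

For two independent groups with equal n: n = 2·((z_{α/2} + z_β) / d)².
z_{α/2} + z_β = 2.241 + 1.282 = 3.523.
n = 2 × (3.523 / 0.98)² = 2 × 3.595² = 2 × 12.92 = 25.8.
Round up to the next whole participant.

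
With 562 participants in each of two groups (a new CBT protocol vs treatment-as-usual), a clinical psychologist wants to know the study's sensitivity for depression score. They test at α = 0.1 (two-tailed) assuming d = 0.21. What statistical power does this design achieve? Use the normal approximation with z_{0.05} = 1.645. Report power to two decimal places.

For two equal groups, power = Φ(d·√(n/2) − z_{α/2}).
d·√(n/2) = 0.21 × √(562/2) = 0.21 × 16.763 = 3.520.
z_β = 3.520 − 1.645 = 1.875.
Power = Φ(1.875) = 0.970.

power ≈ 0.97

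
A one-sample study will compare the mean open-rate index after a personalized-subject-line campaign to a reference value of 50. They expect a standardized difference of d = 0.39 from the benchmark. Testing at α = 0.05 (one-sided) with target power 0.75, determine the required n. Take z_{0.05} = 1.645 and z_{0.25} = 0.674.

n = 36

For a one-sample test: n = ((z_{α} + z_β) / d)².
z_{α} + z_β = 1.645 + 0.674 = 2.319.
n = (2.319 / 0.39)² = 5.946² = 35.36.
Round up.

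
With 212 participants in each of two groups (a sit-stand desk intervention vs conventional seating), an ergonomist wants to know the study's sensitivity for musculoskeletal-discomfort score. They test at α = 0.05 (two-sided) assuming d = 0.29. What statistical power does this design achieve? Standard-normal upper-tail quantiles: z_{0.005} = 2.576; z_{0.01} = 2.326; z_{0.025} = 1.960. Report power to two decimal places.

power ≈ 0.85

For two equal groups, power = Φ(d·√(n/2) − z_{α/2}).
d·√(n/2) = 0.29 × √(212/2) = 0.29 × 10.296 = 2.986.
z_β = 2.986 − 1.960 = 1.026.
Power = Φ(1.026) = 0.847.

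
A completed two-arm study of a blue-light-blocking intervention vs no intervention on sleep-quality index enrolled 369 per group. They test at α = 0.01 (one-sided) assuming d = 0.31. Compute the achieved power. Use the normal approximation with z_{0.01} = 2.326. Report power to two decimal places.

power ≈ 0.97

For two equal groups, power = Φ(d·√(n/2) − z_{α}).
d·√(n/2) = 0.31 × √(369/2) = 0.31 × 13.583 = 4.211.
z_β = 4.211 − 2.326 = 1.885.
Power = Φ(1.885) = 0.970.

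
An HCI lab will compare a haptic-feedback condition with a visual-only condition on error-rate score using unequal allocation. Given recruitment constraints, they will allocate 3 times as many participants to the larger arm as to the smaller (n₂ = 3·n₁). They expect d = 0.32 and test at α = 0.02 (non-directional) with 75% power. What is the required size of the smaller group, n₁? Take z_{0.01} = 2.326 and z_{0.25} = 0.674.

n₁ = 118

With allocation ratio k = n₂/n₁ = 3, Var(x̄₁−x̄₂) = σ²(1/n₁ + 1/(k·n₁)) = σ²·(k+1)/(k·n₁).
So n₁ = (1 + 1/k)·((z_{α/2} + z_β)/d)² = 1.333 × (3.000/0.32)².
n₁ = 1.333 × 87.89 = 117.2.
Round up: n₁ = 118, giving n₂ = 3 × 118 = 354.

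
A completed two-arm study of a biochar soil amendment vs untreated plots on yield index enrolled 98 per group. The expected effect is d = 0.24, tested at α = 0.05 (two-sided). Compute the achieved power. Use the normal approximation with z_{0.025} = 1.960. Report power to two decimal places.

power ≈ 0.39

For two equal groups, power = Φ(d·√(n/2) − z_{α/2}).
d·√(n/2) = 0.24 × √(98/2) = 0.24 × 7.000 = 1.680.
z_β = 1.680 − 1.960 = -0.280.
Power = Φ(-0.280) = 0.390.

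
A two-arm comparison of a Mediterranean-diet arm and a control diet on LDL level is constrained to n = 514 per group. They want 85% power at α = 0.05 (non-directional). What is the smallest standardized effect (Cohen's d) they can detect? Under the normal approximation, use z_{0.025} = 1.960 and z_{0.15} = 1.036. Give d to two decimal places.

d_min ≈ 0.19

For two independent groups of n = 514 each: d_min = (z_{α/2} + z_β)·√(2/n).
z-sum = 1.960 + 1.036 = 2.996.
d_min = 2.996 × √(2/514) = 2.996 × 0.0624 = 0.187.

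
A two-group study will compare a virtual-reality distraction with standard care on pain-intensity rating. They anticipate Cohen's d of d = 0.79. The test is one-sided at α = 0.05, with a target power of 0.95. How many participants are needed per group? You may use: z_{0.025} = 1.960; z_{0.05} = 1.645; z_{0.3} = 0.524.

n = 35 per group

For two independent groups with equal n: n = 2·((z_{α} + z_β) / d)².
z_{α} + z_β = 1.645 + 1.645 = 3.290.
n = 2 × (3.290 / 0.79)² = 2 × 4.165² = 2 × 17.34 = 34.7.
Round up to the next whole participant.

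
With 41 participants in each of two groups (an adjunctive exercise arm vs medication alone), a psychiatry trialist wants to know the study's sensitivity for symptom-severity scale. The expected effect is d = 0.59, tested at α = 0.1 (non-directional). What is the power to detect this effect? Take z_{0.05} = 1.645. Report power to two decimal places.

For two equal groups, power = Φ(d·√(n/2) − z_{α/2}).
d·√(n/2) = 0.59 × √(41/2) = 0.59 × 4.528 = 2.671.
z_β = 2.671 − 1.645 = 1.026.
Power = Φ(1.026) = 0.848.

power ≈ 0.85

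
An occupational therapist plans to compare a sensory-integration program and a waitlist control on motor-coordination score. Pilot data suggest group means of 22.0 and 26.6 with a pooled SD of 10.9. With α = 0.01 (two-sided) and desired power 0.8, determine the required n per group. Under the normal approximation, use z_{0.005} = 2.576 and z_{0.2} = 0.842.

n = 132 per group

Cohen's d = |M₁ − M₂| / SD_pooled = |22.0 − 26.6| / 10.9 = 4.6 / 10.9 = 0.422.
For two independent groups with equal n: n = 2·((z_{α/2} + z_β) / d)².
z_{α/2} + z_β = 2.576 + 0.842 = 3.418.
n = 2 × (3.418 / 0.422)² = 2 × 8.100² = 2 × 65.60 = 131.2.
Round up to the next whole participant.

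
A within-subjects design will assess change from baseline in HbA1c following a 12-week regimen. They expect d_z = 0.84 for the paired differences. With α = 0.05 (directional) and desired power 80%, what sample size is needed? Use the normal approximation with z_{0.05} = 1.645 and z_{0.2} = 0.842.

n = 9 pairs

For a paired (one-sample on differences) test: n = ((z_{α} + z_β) / d)².
z_{α} + z_β = 1.645 + 0.842 = 2.487.
n = (2.487 / 0.84)² = 2.961² = 8.77.
Round up.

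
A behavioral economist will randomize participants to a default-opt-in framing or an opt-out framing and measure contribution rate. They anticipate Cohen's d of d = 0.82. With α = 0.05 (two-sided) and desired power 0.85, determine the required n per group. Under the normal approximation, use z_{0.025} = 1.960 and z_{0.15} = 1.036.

For two independent groups with equal n: n = 2·((z_{α/2} + z_β) / d)².
z_{α/2} + z_β = 1.960 + 1.036 = 2.996.
n = 2 × (2.996 / 0.82)² = 2 × 3.654² = 2 × 13.35 = 26.7.
Round up to the next whole participant.

n = 27 per group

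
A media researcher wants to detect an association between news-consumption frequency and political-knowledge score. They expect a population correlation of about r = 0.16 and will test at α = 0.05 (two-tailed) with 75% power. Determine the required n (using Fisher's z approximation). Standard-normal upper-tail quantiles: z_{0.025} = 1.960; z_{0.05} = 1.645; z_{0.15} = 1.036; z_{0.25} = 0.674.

Fisher's z: C = ½·ln((1+r)/(1−r)) = ½·ln(1.3810) = 0.1614.
n = ((z_{α/2} + z_β)/C)² + 3.
(1.960 + 0.674) / 0.1614 = 2.634 / 0.1614 = 16.320.
n = 16.320² + 3 = 266.33 + 3 = 269.3.
Round up.

n = 270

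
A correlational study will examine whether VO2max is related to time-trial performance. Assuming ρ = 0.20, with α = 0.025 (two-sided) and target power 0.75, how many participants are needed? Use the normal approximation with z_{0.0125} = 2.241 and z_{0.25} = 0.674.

Fisher's z: C = ½·ln((1+r)/(1−r)) = ½·ln(1.5000) = 0.2027.
n = ((z_{α/2} + z_β)/C)² + 3.
(2.241 + 0.674) / 0.2027 = 2.915 / 0.2027 = 14.381.
n = 14.381² + 3 = 206.81 + 3 = 209.8.
Round up.

n = 210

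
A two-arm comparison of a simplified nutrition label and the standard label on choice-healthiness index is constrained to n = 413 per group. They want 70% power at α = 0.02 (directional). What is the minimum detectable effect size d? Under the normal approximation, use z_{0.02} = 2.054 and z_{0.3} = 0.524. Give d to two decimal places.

For two independent groups of n = 413 each: d_min = (z_{α} + z_β)·√(2/n).
z-sum = 2.054 + 0.524 = 2.578.
d_min = 2.578 × √(2/413) = 2.578 × 0.0696 = 0.179.

d_min ≈ 0.18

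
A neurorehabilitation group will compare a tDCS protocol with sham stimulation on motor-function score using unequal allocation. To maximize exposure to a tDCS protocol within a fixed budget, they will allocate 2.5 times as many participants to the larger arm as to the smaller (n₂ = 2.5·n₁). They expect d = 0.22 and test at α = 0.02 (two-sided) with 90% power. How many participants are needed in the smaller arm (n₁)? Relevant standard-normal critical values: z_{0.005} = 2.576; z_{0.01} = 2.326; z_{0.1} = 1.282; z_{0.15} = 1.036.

With allocation ratio k = n₂/n₁ = 2.5, Var(x̄₁−x̄₂) = σ²(1/n₁ + 1/(k·n₁)) = σ²·(k+1)/(k·n₁).
So n₁ = (1 + 1/k)·((z_{α/2} + z_β)/d)² = 1.400 × (3.608/0.22)².
n₁ = 1.400 × 268.96 = 376.5.
Round up: n₁ = 377, giving n₂ = ⌈2.5 × 377⌉ = ⌈942.5⌉ = 943.

n₁ = 377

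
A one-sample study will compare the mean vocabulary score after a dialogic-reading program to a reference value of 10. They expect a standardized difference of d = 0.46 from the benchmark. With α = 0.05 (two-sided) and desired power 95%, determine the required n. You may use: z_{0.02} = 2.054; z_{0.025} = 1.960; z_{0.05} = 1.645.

For a one-sample test: n = ((z_{α/2} + z_β) / d)².
z_{α/2} + z_β = 1.960 + 1.645 = 3.605.
n = (3.605 / 0.46)² = 7.837² = 61.42.
Round up.

n = 62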